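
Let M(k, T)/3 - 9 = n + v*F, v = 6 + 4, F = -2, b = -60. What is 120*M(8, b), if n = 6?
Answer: -1800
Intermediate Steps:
v = 10
M(k, T) = -15 (M(k, T) = 27 + 3*(6 + 10*(-2)) = 27 + 3*(6 - 20) = 27 + 3*(-14) = 27 - 42 = -15)
120*M(8, b) = 120*(-15) = -1800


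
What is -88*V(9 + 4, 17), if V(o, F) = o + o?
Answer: -2288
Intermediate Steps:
V(o, F) = 2*o
-88*V(9 + 4, 17) = -176*(9 + 4) = -176*13 = -88*26 = -2288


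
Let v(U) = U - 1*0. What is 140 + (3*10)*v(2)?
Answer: 200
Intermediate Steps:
v(U) = U (v(U) = U + 0 = U)
140 + (3*10)*v(2) = 140 + (3*10)*2 = 140 + 30*2 = 140 + 60 = 200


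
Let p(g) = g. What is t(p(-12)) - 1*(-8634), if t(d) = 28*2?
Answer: 8690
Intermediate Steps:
t(d) = 56
t(p(-12)) - 1*(-8634) = 56 - 1*(-8634) = 56 + 8634 = 8690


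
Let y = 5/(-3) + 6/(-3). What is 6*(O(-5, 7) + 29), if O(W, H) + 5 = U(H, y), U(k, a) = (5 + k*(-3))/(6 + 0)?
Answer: 128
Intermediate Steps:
y = -11/3 (y = 5*(-⅓) + 6*(-⅓) = -5/3 - 2 = -11/3 ≈ -3.6667)
U(k, a) = ⅚ - k/2 (U(k, a) = (5 - 3*k)/6 = (5 - 3*k)*(⅙) = ⅚ - k/2)
O(W, H) = -25/6 - H/2 (O(W, H) = -5 + (⅚ - H/2) = -25/6 - H/2)
6*(O(-5, 7) + 29) = 6*((-25/6 - ½*7) + 29) = 6*((-25/6 - 7/2) + 29) = 6*(-23/3 + 29) = 6*(64/3) = 128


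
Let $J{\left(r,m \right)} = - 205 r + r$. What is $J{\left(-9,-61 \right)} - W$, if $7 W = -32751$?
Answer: $\frac{45603}{7} \approx 6514.7$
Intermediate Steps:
$J{\left(r,m \right)} = - 204 r$
$W = - \frac{32751}{7}$ ($W = \frac{1}{7} \left(-32751\right) = - \frac{32751}{7} \approx -4678.7$)
$J{\left(-9,-61 \right)} - W = \left(-204\right) \left(-9\right) - - \frac{32751}{7} = 1836 + \frac{32751}{7} = \frac{45603}{7}$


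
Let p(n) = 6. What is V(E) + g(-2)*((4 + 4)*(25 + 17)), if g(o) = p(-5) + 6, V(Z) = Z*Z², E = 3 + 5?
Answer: 4544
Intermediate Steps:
E = 8
V(Z) = Z³
g(o) = 12 (g(o) = 6 + 6 = 12)
V(E) + g(-2)*((4 + 4)*(25 + 17)) = 8³ + 12*((4 + 4)*(25 + 17)) = 512 + 12*(8*42) = 512 + 12*336 = 512 + 4032 = 4544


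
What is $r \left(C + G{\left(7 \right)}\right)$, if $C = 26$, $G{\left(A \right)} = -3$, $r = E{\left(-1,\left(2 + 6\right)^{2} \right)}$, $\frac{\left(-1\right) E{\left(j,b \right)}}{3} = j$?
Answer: $69$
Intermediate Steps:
$E{\left(j,b \right)} = - 3 j$
$r = 3$ ($r = \left(-3\right) \left(-1\right) = 3$)
$r \left(C + G{\left(7 \right)}\right) = 3 \left(26 - 3\right) = 3 \cdot 23 = 69$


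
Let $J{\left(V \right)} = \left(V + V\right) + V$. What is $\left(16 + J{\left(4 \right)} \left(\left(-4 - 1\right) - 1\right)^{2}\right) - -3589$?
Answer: $4037$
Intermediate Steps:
$J{\left(V \right)} = 3 V$ ($J{\left(V \right)} = 2 V + V = 3 V$)
$\left(16 + J{\left(4 \right)} \left(\left(-4 - 1\right) - 1\right)^{2}\right) - -3589 = \left(16 + 3 \cdot 4 \left(\left(-4 - 1\right) - 1\right)^{2}\right) - -3589 = \left(16 + 12 \left(\left(-4 - 1\right) - 1\right)^{2}\right) + 3589 = \left(16 + 12 \left(-5 - 1\right)^{2}\right) + 3589 = \left(16 + 12 \left(-6\right)^{2}\right) + 3589 = \left(16 + 12 \cdot 36\right) + 3589 = \left(16 + 432\right) + 3589 = 448 + 3589 = 4037$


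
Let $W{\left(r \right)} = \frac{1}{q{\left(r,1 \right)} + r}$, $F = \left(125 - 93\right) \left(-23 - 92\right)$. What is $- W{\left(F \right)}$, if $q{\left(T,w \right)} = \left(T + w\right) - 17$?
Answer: $\frac{1}{7376} \approx 0.00013557$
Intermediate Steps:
$q{\left(T,w \right)} = -17 + T + w$
$F = -3680$ ($F = 32 \left(-115\right) = -3680$)
$W{\left(r \right)} = \frac{1}{-16 + 2 r}$ ($W{\left(r \right)} = \frac{1}{\left(-17 + r + 1\right) + r} = \frac{1}{\left(-16 + r\right) + r} = \frac{1}{-16 + 2 r}$)
$- W{\left(F \right)} = - \frac{1}{2 \left(-8 - 3680\right)} = - \frac{1}{2 \left(-3688\right)} = - \frac{-1}{2 \cdot 3688} = \left(-1\right) \left(- \frac{1}{7376}\right) = \frac{1}{7376}$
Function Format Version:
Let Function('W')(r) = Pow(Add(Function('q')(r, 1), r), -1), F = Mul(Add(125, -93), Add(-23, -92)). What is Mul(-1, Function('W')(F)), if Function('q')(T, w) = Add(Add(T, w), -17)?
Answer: Rational(1, 7376) ≈ 0.00013557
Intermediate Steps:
Function('q')(T, w) = Add(-17, T, w)
F = -3680 (F = Mul(32, -115) = -3680)
Function('W')(r) = Pow(Add(-16, Mul(2, r)), -1) (Function('W')(r) = Pow(Add(Add(-17, r, 1), r), -1) = Pow(Add(Add(-16, r), r), -1) = Pow(Add(-16, Mul(2, r)), -1))
Mul(-1, Function('W')(F)) = Mul(-1, Mul(Rational(1, 2), Pow(Add(-8, -3680), -1))) = Mul(-1, Mul(Rational(1, 2), Pow(-3688, -1))) = Mul(-1, Mul(Rational(1, 2), Rational(-1, 3688))) = Mul(-1, Rational(-1, 7376)) = Rational(1, 7376)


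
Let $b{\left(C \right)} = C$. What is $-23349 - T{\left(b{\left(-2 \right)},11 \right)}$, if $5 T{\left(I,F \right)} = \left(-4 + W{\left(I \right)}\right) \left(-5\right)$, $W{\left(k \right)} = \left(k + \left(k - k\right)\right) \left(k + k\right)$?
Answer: $-23345$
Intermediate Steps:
$W{\left(k \right)} = 2 k^{2}$ ($W{\left(k \right)} = \left(k + 0\right) 2 k = k 2 k = 2 k^{2}$)
$T{\left(I,F \right)} = 4 - 2 I^{2}$ ($T{\left(I,F \right)} = \frac{\left(-4 + 2 I^{2}\right) \left(-5\right)}{5} = \frac{20 - 10 I^{2}}{5} = 4 - 2 I^{2}$)
$-23349 - T{\left(b{\left(-2 \right)},11 \right)} = -23349 - \left(4 - 2 \left(-2\right)^{2}\right) = -23349 - \left(4 - 8\right) = -23349 - -4 = -23349 + 4 = -23345$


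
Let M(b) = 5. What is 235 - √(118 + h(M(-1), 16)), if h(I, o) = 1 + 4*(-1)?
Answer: 235 - √115 ≈ 224.28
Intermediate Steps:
h(I, o) = -3 (h(I, o) = 1 - 4 = -3)
235 - √(118 + h(M(-1), 16)) = 235 - √(118 - 3) = 235 - √115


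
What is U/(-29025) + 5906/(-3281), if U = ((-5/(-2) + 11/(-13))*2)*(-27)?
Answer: -1916169/1066325 ≈ -1.7970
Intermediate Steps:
U = -1161/13 (U = ((-5*(-1/2) + 11*(-1/13))*2)*(-27) = ((5/2 - 11/13)*2)*(-27) = ((43/26)*2)*(-27) = (43/13)*(-27) = -1161/13 ≈ -89.308)
U/(-29025) + 5906/(-3281) = -1161/13/(-29025) + 5906/(-3281) = -1161/13*(-1/29025) + 5906*(-1/3281) = 1/325 - 5906/3281 = -1916169/1066325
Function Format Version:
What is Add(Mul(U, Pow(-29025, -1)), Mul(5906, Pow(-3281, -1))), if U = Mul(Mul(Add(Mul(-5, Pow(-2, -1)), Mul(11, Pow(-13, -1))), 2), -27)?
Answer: Rational(-1916169, 1066325) ≈ -1.7970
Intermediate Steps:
U = Rational(-1161, 13) (U = Mul(Mul(Add(Mul(-5, Rational(-1, 2)), Mul(11, Rational(-1, 13))), 2), -27) = Mul(Mul(Add(Rational(5, 2), Rational(-11, 13)), 2), -27) = Mul(Mul(Rational(43, 26), 2), -27) = Mul(Rational(43, 13), -27) = Rational(-1161, 13) ≈ -89.308)
Add(Mul(U, Pow(-29025, -1)), Mul(5906, Pow(-3281, -1))) = Add(Mul(Rational(-1161, 13), Pow(-29025, -1)), Mul(5906, Pow(-3281, -1))) = Add(Mul(Rational(-1161, 13), Rational(-1, 29025)), Mul(5906, Rational(-1, 3281))) = Add(Rational(1, 325), Rational(-5906, 3281)) = Rational(-1916169, 1066325)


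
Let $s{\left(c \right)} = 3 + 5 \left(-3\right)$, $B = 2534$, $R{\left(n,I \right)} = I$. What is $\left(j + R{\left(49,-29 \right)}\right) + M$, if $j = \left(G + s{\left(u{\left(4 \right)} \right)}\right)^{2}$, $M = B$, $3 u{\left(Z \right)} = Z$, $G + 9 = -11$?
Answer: $3529$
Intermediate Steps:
$G = -20$ ($G = -9 - 11 = -20$)
$u{\left(Z \right)} = \frac{Z}{3}$
$s{\left(c \right)} = -12$ ($s{\left(c \right)} = 3 - 15 = -12$)
$M = 2534$
$j = 1024$ ($j = \left(-20 - 12\right)^{2} = \left(-32\right)^{2} = 1024$)
$\left(j + R{\left(49,-29 \right)}\right) + M = \left(1024 - 29\right) + 2534 = 995 + 2534 = 3529$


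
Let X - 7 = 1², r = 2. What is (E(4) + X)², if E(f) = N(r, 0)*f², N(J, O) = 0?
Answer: 64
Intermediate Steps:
X = 8 (X = 7 + 1² = 7 + 1 = 8)
E(f) = 0 (E(f) = 0*f² = 0)
(E(4) + X)² = (0 + 8)² = 8² = 64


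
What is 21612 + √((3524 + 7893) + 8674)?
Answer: 21612 + √20091 ≈ 21754.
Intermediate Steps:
21612 + √((3524 + 7893) + 8674) = 21612 + √(11417 + 8674) = 21612 + √20091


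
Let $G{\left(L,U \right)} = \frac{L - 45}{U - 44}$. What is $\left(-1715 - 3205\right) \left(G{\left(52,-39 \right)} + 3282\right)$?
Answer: $- \frac{1340203080}{83} \approx -1.6147 \cdot 10^{7}$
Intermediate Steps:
$G{\left(L,U \right)} = \frac{-45 + L}{-44 + U}$
$\left(-1715 - 3205\right) \left(G{\left(52,-39 \right)} + 3282\right) = \left(-1715 - 3205\right) \left(\frac{-45 + 52}{-44 - 39} + 3282\right) = - 4920 \left(\frac{1}{-83} \cdot 7 + 3282\right) = - 4920 \left(\left(- \frac{1}{83}\right) 7 + 3282\right) = - 4920 \left(- \frac{7}{83} + 3282\right) = \left(-4920\right) \frac{272399}{83} = - \frac{1340203080}{83}$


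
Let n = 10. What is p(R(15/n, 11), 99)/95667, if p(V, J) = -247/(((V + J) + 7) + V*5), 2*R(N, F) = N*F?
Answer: -38/2288649 ≈ -1.6604e-5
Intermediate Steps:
R(N, F) = F*N/2 (R(N, F) = (N*F)/2 = (F*N)/2 = F*N/2)
p(V, J) = -247/(7 + J + 6*V) (p(V, J) = -247/(((J + V) + 7) + 5*V) = -247/((7 + J + V) + 5*V) = -247/(7 + J + 6*V))
p(R(15/n, 11), 99)/95667 = -247/(7 + 99 + 6*((½)*11*(15/10)))/95667 = -247/(7 + 99 + 6*((½)*11*(15*(⅒))))*(1/95667) = -247/(7 + 99 + 6*((½)*11*(3/2)))*(1/95667) = -247/(7 + 99 + 6*(33/4))*(1/95667) = -247/(7 + 99 + 99/2)*(1/95667) = -247/311/2*(1/95667) = -247*2/311*(1/95667) = -494/311*1/95667 = -38/2288649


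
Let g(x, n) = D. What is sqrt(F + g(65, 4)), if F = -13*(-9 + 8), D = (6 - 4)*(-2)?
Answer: 3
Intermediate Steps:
D = -4 (D = 2*(-2) = -4)
F = 13 (F = -13*(-1) = 13)
g(x, n) = -4
sqrt(F + g(65, 4)) = sqrt(13 - 4) = sqrt(9) = 3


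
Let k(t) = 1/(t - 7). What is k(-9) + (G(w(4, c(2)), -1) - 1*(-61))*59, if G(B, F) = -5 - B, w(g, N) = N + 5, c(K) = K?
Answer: 46255/16 ≈ 2890.9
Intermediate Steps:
w(g, N) = 5 + N
k(t) = 1/(-7 + t)
k(-9) + (G(w(4, c(2)), -1) - 1*(-61))*59 = 1/(-7 - 9) + ((-5 - (5 + 2)) - 1*(-61))*59 = 1/(-16) + ((-5 - 1*7) + 61)*59 = -1/16 + ((-5 - 7) + 61)*59 = -1/16 + (-12 + 61)*59 = -1/16 + 49*59 = -1/16 + 2891 = 46255/16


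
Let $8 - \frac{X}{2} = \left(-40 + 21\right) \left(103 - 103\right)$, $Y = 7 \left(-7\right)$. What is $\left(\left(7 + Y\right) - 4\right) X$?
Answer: $-736$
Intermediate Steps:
$Y = -49$
$X = 16$ ($X = 16 - 2 \left(-40 + 21\right) \left(103 - 103\right) = 16 - 2 \left(\left(-19\right) 0\right) = 16 - 0 = 16 + 0 = 16$)
$\left(\left(7 + Y\right) - 4\right) X = \left(\left(7 - 49\right) - 4\right) 16 = \left(-42 - 4\right) 16 = \left(-46\right) 16 = -736$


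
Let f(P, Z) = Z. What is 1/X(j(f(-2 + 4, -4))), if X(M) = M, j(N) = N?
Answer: -¼ ≈ -0.25000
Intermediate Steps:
1/X(j(f(-2 + 4, -4))) = 1/(-4) = -¼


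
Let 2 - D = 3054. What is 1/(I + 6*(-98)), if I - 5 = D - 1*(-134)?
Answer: -1/3501 ≈ -0.00028563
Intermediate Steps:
D = -3052 (D = 2 - 1*3054 = 2 - 3054 = -3052)
I = -2913 (I = 5 + (-3052 - 1*(-134)) = 5 + (-3052 + 134) = 5 - 2918 = -2913)
1/(I + 6*(-98)) = 1/(-2913 + 6*(-98)) = 1/(-2913 - 588) = 1/(-3501) = -1/3501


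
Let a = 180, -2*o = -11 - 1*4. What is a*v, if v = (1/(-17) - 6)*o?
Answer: -139050/17 ≈ -8179.4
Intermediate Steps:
o = 15/2 (o = -(-11 - 1*4)/2 = -(-11 - 4)/2 = -½*(-15) = 15/2 ≈ 7.5000)
v = -1545/34 (v = (1/(-17) - 6)*(15/2) = (-1/17 - 6)*(15/2) = -103/17*15/2 = -1545/34 ≈ -45.441)
a*v = 180*(-1545/34) = -139050/17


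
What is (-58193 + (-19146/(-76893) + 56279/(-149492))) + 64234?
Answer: 1218230794233/201664708 ≈ 6040.9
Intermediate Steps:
(-58193 + (-19146/(-76893) + 56279/(-149492))) + 64234 = (-58193 + (-19146*(-1/76893) + 56279*(-1/149492))) + 64234 = (-58193 + (6382/25631 - 56279/149492)) + 64234 = (-58193 - 25706795/201664708) + 64234 = -11735500059439/201664708 + 64234 = 1218230794233/201664708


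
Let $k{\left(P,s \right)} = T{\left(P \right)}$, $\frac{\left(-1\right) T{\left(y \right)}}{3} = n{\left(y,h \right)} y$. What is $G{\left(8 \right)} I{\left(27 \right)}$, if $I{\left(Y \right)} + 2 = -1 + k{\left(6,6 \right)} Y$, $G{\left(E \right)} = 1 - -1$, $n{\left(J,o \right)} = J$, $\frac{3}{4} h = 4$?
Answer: $-5838$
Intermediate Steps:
$h = \frac{16}{3}$ ($h = \frac{4}{3} \cdot 4 = \frac{16}{3} \approx 5.3333$)
$G{\left(E \right)} = 2$ ($G{\left(E \right)} = 1 + 1 = 2$)
$T{\left(y \right)} = - 3 y^{2}$ ($T{\left(y \right)} = - 3 y y = - 3 y^{2}$)
$k{\left(P,s \right)} = - 3 P^{2}$
$I{\left(Y \right)} = -3 - 108 Y$ ($I{\left(Y \right)} = -2 + \left(-1 + - 3 \cdot 6^{2} Y\right) = -2 + \left(-1 + \left(-3\right) 36 Y\right) = -2 - \left(1 + 108 Y\right) = -3 - 108 Y$)
$G{\left(8 \right)} I{\left(27 \right)} = 2 \left(-3 - 2916\right) = 2 \left(-2919\right) = -5838$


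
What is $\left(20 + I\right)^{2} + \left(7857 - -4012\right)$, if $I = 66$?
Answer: $19265$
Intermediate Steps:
$\left(20 + I\right)^{2} + \left(7857 - -4012\right) = \left(20 + 66\right)^{2} + \left(7857 - -4012\right) = 86^{2} + \left(7857 + 4012\right) = 7396 + 11869 = 19265$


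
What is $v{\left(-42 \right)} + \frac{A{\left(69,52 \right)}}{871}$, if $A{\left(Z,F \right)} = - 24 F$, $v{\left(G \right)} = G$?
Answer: $- \frac{2910}{67} \approx -43.433$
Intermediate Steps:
$v{\left(-42 \right)} + \frac{A{\left(69,52 \right)}}{871} = -42 + \frac{\left(-24\right) 52}{871} = -42 - \frac{96}{67} = - \frac{2910}{67}$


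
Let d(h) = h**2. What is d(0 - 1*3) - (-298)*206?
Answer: 61397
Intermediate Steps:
d(0 - 1*3) - (-298)*206 = (0 - 1*3)**2 - (-298)*206 = (0 - 3)**2 - 298*(-206) = (-3)**2 + 61388 = 9 + 61388 = 61397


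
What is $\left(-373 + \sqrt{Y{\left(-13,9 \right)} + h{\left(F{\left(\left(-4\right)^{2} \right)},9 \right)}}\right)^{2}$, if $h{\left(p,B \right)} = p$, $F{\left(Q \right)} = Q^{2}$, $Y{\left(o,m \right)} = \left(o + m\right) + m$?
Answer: $139390 - 2238 \sqrt{29} \approx 1.2734 \cdot 10^{5}$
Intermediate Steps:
$Y{\left(o,m \right)} = o + 2 m$ ($Y{\left(o,m \right)} = \left(m + o\right) + m = o + 2 m$)
$\left(-373 + \sqrt{Y{\left(-13,9 \right)} + h{\left(F{\left(\left(-4\right)^{2} \right)},9 \right)}}\right)^{2} = \left(-373 + \sqrt{\left(-13 + 2 \cdot 9\right) + \left(\left(-4\right)^{2}\right)^{2}}\right)^{2} = \left(-373 + \sqrt{\left(-13 + 18\right) + 16^{2}}\right)^{2} = \left(-373 + \sqrt{5 + 256}\right)^{2} = \left(-373 + \sqrt{261}\right)^{2} = \left(-373 + 3 \sqrt{29}\right)^{2}$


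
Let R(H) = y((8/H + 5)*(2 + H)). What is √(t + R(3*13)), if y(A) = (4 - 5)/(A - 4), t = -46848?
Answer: 19*I*√8655835785/8167 ≈ 216.44*I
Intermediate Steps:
y(A) = -1/(-4 + A)
R(H) = -1/(-4 + (2 + H)*(5 + 8/H)) (R(H) = -1/(-4 + (8/H + 5)*(2 + H)) = -1/(-4 + (5 + 8/H)*(2 + H)) = -1/(-4 + (2 + H)*(5 + 8/H)))
√(t + R(3*13)) = √(-46848 - 3*13/(16 + (3*13)*(14 + 5*(3*13)))) = √(-46848 - 1*39/(16 + 39*(14 + 5*39))) = √(-46848 - 1*39/(16 + 39*(14 + 195))) = √(-46848 - 1*39/(16 + 39*209)) = √(-46848 - 1*39/(16 + 8151)) = √(-46848 - 1*39/8167) = √(-46848 - 1*39*1/8167) = √(-46848 - 39/8167) = √(-382607655/8167) = 19*I*√8655835785/8167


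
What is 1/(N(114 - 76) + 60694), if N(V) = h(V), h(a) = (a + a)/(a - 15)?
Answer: 23/1396038 ≈ 1.6475e-5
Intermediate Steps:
h(a) = 2*a/(-15 + a) (h(a) = (2*a)/(-15 + a) = 2*a/(-15 + a))
N(V) = 2*V/(-15 + V)
1/(N(114 - 76) + 60694) = 1/(2*(114 - 76)/(-15 + (114 - 76)) + 60694) = 1/(2*38/(-15 + 38) + 60694) = 1/(2*38/23 + 60694) = 1/(2*38*(1/23) + 60694) = 1/(76/23 + 60694) = 1/(1396038/23) = 23/1396038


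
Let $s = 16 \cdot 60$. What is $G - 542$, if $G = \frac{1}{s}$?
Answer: $- \frac{520319}{960} \approx -542.0$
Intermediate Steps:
$s = 960$
$G = \frac{1}{960} \approx 0.0010417$
$G - 542 = \frac{1}{960} - 542 = - \frac{520319}{960}$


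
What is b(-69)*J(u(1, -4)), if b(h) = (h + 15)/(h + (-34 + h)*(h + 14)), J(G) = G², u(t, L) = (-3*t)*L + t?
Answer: -4563/2798 ≈ -1.6308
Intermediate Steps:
u(t, L) = t - 3*L*t (u(t, L) = -3*L*t + t = t - 3*L*t)
b(h) = (15 + h)/(h + (-34 + h)*(14 + h))
b(-69)*J(u(1, -4)) = ((15 - 69)/(-476 + (-69)² - 19*(-69)))*(1*(1 - 3*(-4)))² = (-54/(-476 + 4761 + 1311))*(1*(1 + 12))² = (-54/5596)*(1*13)² = ((1/5596)*(-54))*13² = -27/2798*169 = -4563/2798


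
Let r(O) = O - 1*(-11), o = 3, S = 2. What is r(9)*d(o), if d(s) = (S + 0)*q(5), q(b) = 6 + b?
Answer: 440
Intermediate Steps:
d(s) = 22 (d(s) = (2 + 0)*(6 + 5) = 2*11 = 22)
r(O) = 11 + O (r(O) = O + 11 = 11 + O)
r(9)*d(o) = (11 + 9)*22 = 20*22 = 440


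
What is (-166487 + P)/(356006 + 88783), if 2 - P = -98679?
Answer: -7534/49421 ≈ -0.15245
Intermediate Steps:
P = 98681 (P = 2 - 1*(-98679) = 2 + 98679 = 98681)
(-166487 + P)/(356006 + 88783) = (-166487 + 98681)/(356006 + 88783) = -67806/444789 = -67806*1/444789 = -7534/49421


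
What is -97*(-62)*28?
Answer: 168392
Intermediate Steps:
-97*(-62)*28 = 6014*28 = 168392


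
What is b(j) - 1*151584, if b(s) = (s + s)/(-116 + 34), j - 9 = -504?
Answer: -6214449/41 ≈ -1.5157e+5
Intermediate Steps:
j = -495 (j = 9 - 504 = -495)
b(s) = -s/41 (b(s) = (2*s)/(-82) = (2*s)*(-1/82) = -s/41)
b(j) - 1*151584 = -1/41*(-495) - 1*151584 = 495/41 - 151584 = -6214449/41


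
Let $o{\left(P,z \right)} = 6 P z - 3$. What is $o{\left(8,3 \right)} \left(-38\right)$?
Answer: $-5358$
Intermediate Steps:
$o{\left(P,z \right)} = -3 + 6 P z$ ($o{\left(P,z \right)} = 6 P z - 3 = -3 + 6 P z$)
$o{\left(8,3 \right)} \left(-38\right) = \left(-3 + 6 \cdot 8 \cdot 3\right) \left(-38\right) = \left(-3 + 144\right) \left(-38\right) = 141 \left(-38\right) = -5358$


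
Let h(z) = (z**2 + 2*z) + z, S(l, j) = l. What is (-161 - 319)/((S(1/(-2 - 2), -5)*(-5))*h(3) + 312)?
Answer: -320/223 ≈ -1.4350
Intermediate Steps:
h(z) = z**2 + 3*z
(-161 - 319)/((S(1/(-2 - 2), -5)*(-5))*h(3) + 312) = (-161 - 319)/((-5/(-2 - 2))*(3*(3 + 3)) + 312) = -480/((-5/(-4))*(3*6) + 312) = -480/(-1/4*(-5)*18 + 312) = -480/((5/4)*18 + 312) = -480/(45/2 + 312) = -480/669/2 = -480*2/669 = -320/223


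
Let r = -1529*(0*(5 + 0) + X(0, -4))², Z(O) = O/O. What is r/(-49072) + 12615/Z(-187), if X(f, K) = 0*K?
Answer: 12615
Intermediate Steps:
X(f, K) = 0
Z(O) = 1
r = 0 (r = -1529*(0*(5 + 0) + 0)² = -1529*(0*5 + 0)² = -1529*(0 + 0)² = -1529*0² = -1529*0 = 0)
r/(-49072) + 12615/Z(-187) = 0/(-49072) + 12615/1 = 0*(-1/49072) + 12615*1 = 0 + 12615 = 12615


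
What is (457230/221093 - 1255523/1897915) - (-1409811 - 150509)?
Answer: 654735392135279211/419615721095 ≈ 1.5603e+6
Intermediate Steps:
(457230/221093 - 1255523/1897915) - (-1409811 - 150509) = (457230*(1/221093) - 1255523*1/1897915) - 1*(-1560320) = (457230/221093 - 1255523/1897915) + 1560320 = 590196328811/419615721095 + 1560320 = 654735392135279211/419615721095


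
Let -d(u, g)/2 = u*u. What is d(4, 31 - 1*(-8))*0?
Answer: 0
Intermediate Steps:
d(u, g) = -2*u² (d(u, g) = -2*u*u = -2*u²)
d(4, 31 - 1*(-8))*0 = -2*4²*0 = -2*16*0 = -32*0 = 0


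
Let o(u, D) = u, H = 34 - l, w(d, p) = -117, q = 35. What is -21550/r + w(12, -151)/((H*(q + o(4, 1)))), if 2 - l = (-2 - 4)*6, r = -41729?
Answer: 211387/166916 ≈ 1.2664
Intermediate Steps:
l = 38 (l = 2 - (-2 - 4)*6 = 2 - (-6)*6 = 2 - 1*(-36) = 2 + 36 = 38)
H = -4 (H = 34 - 1*38 = 34 - 38 = -4)
-21550/r + w(12, -151)/((H*(q + o(4, 1)))) = -21550/(-41729) - 117*(-1/(4*(35 + 4))) = -21550*(-1/41729) - 117/((-4*39)) = 21550/41729 - 117/(-156) = 21550/41729 - 117*(-1/156) = 21550/41729 + ¾ = 211387/166916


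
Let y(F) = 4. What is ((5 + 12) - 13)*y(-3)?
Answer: 16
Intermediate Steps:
((5 + 12) - 13)*y(-3) = ((5 + 12) - 13)*4 = (17 - 13)*4 = 4*4 = 16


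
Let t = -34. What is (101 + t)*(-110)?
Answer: -7370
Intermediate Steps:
(101 + t)*(-110) = (101 - 34)*(-110) = 67*(-110) = -7370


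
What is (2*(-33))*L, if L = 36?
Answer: -2376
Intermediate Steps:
(2*(-33))*L = (2*(-33))*36 = -66*36 = -2376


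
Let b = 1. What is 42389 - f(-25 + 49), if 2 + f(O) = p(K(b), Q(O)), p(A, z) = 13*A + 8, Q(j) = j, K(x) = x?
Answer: 42370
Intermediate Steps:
p(A, z) = 8 + 13*A
f(O) = 19 (f(O) = -2 + (8 + 13*1) = -2 + (8 + 13) = -2 + 21 = 19)
42389 - f(-25 + 49) = 42389 - 1*19 = 42389 - 19 = 42370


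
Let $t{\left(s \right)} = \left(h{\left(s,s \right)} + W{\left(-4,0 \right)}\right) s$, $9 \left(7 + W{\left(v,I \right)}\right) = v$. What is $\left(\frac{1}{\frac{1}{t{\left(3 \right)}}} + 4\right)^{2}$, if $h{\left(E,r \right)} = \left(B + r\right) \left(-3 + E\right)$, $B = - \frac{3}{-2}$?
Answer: $\frac{3025}{9} \approx 336.11$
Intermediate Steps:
$B = \frac{3}{2}$ ($B = \left(-3\right) \left(- \frac{1}{2}\right) = \frac{3}{2} \approx 1.5$)
$W{\left(v,I \right)} = -7 + \frac{v}{9}$
$h{\left(E,r \right)} = \left(-3 + E\right) \left(\frac{3}{2} + r\right)$ ($h{\left(E,r \right)} = \left(\frac{3}{2} + r\right) \left(-3 + E\right) = \left(-3 + E\right) \left(\frac{3}{2} + r\right)$)
$t{\left(s \right)} = s \left(- \frac{215}{18} + s^{2} - \frac{3 s}{2}\right)$ ($t{\left(s \right)} = \left(\left(- \frac{9}{2} - 3 s + \frac{3 s}{2} + s s\right) + \left(-7 + \frac{1}{9} \left(-4\right)\right)\right) s = \left(\left(- \frac{9}{2} - 3 s + \frac{3 s}{2} + s^{2}\right) - \frac{67}{9}\right) s = \left(\left(- \frac{9}{2} + s^{2} - \frac{3 s}{2}\right) - \frac{67}{9}\right) s = \left(- \frac{215}{18} + s^{2} - \frac{3 s}{2}\right) s = s \left(- \frac{215}{18} + s^{2} - \frac{3 s}{2}\right)$)
$\left(\frac{1}{\frac{1}{t{\left(3 \right)}}} + 4\right)^{2} = \left(\frac{1}{\frac{1}{\frac{1}{18} \cdot 3 \left(-215 - 81 + 18 \cdot 3^{2}\right)}} + 4\right)^{2} = \left(\frac{1}{\frac{1}{\frac{1}{18} \cdot 3 \left(-215 - 81 + 18 \cdot 9\right)}} + 4\right)^{2} = \left(\frac{1}{\frac{1}{\frac{1}{18} \cdot 3 \left(-215 - 81 + 162\right)}} + 4\right)^{2} = \left(\frac{1}{\frac{1}{\frac{1}{18} \cdot 3 \left(-134\right)}} + 4\right)^{2} = \left(\frac{1}{\frac{1}{- \frac{67}{3}}} + 4\right)^{2} = \left(\frac{1}{- \frac{3}{67}} + 4\right)^{2} = \left(- \frac{67}{3} + 4\right)^{2} = \left(- \frac{55}{3}\right)^{2} = \frac{3025}{9}$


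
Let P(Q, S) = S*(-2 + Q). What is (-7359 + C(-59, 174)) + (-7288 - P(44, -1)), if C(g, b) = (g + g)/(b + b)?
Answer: -2541329/174 ≈ -14605.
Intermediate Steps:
C(g, b) = g/b (C(g, b) = (2*g)/((2*b)) = (2*g)*(1/(2*b)) = g/b)
(-7359 + C(-59, 174)) + (-7288 - P(44, -1)) = (-7359 - 59/174) + (-7288 - (-1)*(-2 + 44)) = (-7359 - 59*1/174) + (-7288 - (-1)*42) = (-7359 - 59/174) + (-7288 - 1*(-42)) = -1280525/174 + (-7288 + 42) = -1280525/174 - 7246 = -2541329/174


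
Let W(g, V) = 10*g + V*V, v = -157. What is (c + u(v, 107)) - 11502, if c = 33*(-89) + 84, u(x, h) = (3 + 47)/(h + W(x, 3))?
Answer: -10436110/727 ≈ -14355.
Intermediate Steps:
W(g, V) = V² + 10*g (W(g, V) = 10*g + V² = V² + 10*g)
u(x, h) = 50/(9 + h + 10*x) (u(x, h) = (3 + 47)/(h + (3² + 10*x)) = 50/(h + (9 + 10*x)) = 50/(9 + h + 10*x))
c = -2853 (c = -2937 + 84 = -2853)
(c + u(v, 107)) - 11502 = (-2853 + 50/(9 + 107 + 10*(-157))) - 11502 = (-2853 + 50/(9 + 107 - 1570)) - 11502 = (-2853 + 50/(-1454)) - 11502 = (-2853 + 50*(-1/1454)) - 11502 = (-2853 - 25/727) - 11502 = -2074156/727 - 11502 = -10436110/727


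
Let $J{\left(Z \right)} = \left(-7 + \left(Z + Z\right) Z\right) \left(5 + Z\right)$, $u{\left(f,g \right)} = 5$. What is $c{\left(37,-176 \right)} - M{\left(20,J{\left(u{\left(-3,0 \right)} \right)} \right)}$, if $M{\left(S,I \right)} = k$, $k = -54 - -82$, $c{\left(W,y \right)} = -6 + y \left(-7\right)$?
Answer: $1198$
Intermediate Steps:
$c{\left(W,y \right)} = -6 - 7 y$
$J{\left(Z \right)} = \left(-7 + 2 Z^{2}\right) \left(5 + Z\right)$ ($J{\left(Z \right)} = \left(-7 + 2 Z Z\right) \left(5 + Z\right) = \left(-7 + 2 Z^{2}\right) \left(5 + Z\right)$)
$k = 28$ ($k = -54 + 82 = 28$)
$M{\left(S,I \right)} = 28$
$c{\left(37,-176 \right)} - M{\left(20,J{\left(u{\left(-3,0 \right)} \right)} \right)} = \left(-6 - -1232\right) - 28 = \left(-6 + 1232\right) - 28 = 1226 - 28 = 1198$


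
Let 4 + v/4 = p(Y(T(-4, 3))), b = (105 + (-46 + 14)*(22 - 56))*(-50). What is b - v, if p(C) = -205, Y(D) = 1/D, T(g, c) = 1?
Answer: -58814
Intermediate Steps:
b = -59650 (b = (105 - 32*(-34))*(-50) = (105 + 1088)*(-50) = 1193*(-50) = -59650)
v = -836 (v = -16 + 4*(-205) = -16 - 820 = -836)
b - v = -59650 - 1*(-836) = -59650 + 836 = -58814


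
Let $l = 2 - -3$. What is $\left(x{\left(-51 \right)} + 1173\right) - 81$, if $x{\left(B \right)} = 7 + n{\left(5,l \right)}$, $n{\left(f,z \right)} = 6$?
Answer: $1105$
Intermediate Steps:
$l = 5$ ($l = 2 + 3 = 5$)
$x{\left(B \right)} = 13$ ($x{\left(B \right)} = 7 + 6 = 13$)
$\left(x{\left(-51 \right)} + 1173\right) - 81 = \left(13 + 1173\right) - 81 = 1186 - 81 = 1105$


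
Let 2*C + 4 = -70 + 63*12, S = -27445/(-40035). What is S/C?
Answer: 499/248217 ≈ 0.0020103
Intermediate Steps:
S = 5489/8007 (S = -27445*(-1/40035) = 5489/8007 ≈ 0.68552)
C = 341 (C = -2 + (-70 + 63*12)/2 = -2 + (-70 + 756)/2 = -2 + (1/2)*686 = -2 + 343 = 341)
S/C = (5489/8007)/341 = (5489/8007)*(1/341) = 499/248217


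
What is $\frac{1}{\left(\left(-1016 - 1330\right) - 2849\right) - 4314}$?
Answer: $- \frac{1}{9509} \approx -0.00010516$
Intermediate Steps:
$\frac{1}{\left(\left(-1016 - 1330\right) - 2849\right) - 4314} = \frac{1}{\left(-2346 - 2849\right) - 4314} = \frac{1}{-5195 - 4314} = \frac{1}{-9509} = - \frac{1}{9509}$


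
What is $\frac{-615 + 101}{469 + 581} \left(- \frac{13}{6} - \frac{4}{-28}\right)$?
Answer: $\frac{4369}{4410} \approx 0.9907$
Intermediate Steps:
$\frac{-615 + 101}{469 + 581} \left(- \frac{13}{6} - \frac{4}{-28}\right) = - \frac{514}{1050} \left(\left(-13\right) \frac{1}{6} - - \frac{1}{7}\right) = \left(-514\right) \frac{1}{1050} \left(- \frac{13}{6} + \frac{1}{7}\right) = \left(- \frac{257}{525}\right) \left(- \frac{85}{42}\right) = \frac{4369}{4410}$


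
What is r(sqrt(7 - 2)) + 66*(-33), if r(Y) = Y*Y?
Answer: -2173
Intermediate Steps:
r(Y) = Y**2
r(sqrt(7 - 2)) + 66*(-33) = (sqrt(7 - 2))**2 + 66*(-33) = (sqrt(5))**2 - 2178 = 5 - 2178 = -2173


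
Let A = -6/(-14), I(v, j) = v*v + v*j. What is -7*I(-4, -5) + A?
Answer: -1761/7 ≈ -251.57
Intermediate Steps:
I(v, j) = v² + j*v
A = 3/7 (A = -6*(-1/14) = 3/7 ≈ 0.42857)
-7*I(-4, -5) + A = -(-28)*(-5 - 4) + 3/7 = -(-28)*(-9) + 3/7 = -7*36 + 3/7 = -252 + 3/7 = -1761/7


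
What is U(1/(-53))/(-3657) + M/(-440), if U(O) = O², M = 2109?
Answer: -21664730357/4519905720 ≈ -4.7932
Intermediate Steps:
U(1/(-53))/(-3657) + M/(-440) = (1/(-53))²/(-3657) + 2109/(-440) = (1*(-1/53))²*(-1/3657) + 2109*(-1/440) = (-1/53)²*(-1/3657) - 2109/440 = (1/2809)*(-1/3657) - 2109/440 = -1/10272513 - 2109/440 = -21664730357/4519905720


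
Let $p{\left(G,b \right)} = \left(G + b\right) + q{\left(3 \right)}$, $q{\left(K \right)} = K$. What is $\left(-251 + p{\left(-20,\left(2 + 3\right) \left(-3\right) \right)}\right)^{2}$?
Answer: $80089$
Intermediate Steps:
$p{\left(G,b \right)} = 3 + G + b$ ($p{\left(G,b \right)} = \left(G + b\right) + 3 = 3 + G + b$)
$\left(-251 + p{\left(-20,\left(2 + 3\right) \left(-3\right) \right)}\right)^{2} = \left(-251 + \left(3 - 20 + \left(2 + 3\right) \left(-3\right)\right)\right)^{2} = \left(-251 + \left(3 - 20 + 5 \left(-3\right)\right)\right)^{2} = \left(-251 - 32\right)^{2} = \left(-283\right)^{2} = 80089$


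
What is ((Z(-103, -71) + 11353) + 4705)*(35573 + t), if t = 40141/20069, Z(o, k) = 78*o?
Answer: 5728772336272/20069 ≈ 2.8545e+8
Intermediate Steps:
t = 40141/20069 (t = 40141*(1/20069) = 40141/20069 ≈ 2.0001)
((Z(-103, -71) + 11353) + 4705)*(35573 + t) = ((78*(-103) + 11353) + 4705)*(35573 + 40141/20069) = ((-8034 + 11353) + 4705)*(713954678/20069) = (3319 + 4705)*(713954678/20069) = 8024*(713954678/20069) = 5728772336272/20069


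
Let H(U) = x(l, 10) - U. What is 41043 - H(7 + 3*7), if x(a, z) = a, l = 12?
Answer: 41059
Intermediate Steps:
H(U) = 12 - U
41043 - H(7 + 3*7) = 41043 - (12 - (7 + 3*7)) = 41043 - (12 - (7 + 21)) = 41043 - (12 - 1*28) = 41043 - (12 - 28) = 41043 - 1*(-16) = 41043 + 16 = 41059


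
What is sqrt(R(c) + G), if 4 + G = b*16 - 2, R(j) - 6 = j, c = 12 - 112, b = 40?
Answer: 6*sqrt(15) ≈ 23.238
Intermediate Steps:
c = -100
R(j) = 6 + j
G = 634 (G = -4 + (40*16 - 2) = -4 + (640 - 2) = -4 + 638 = 634)
sqrt(R(c) + G) = sqrt((6 - 100) + 634) = sqrt(-94 + 634) = sqrt(540) = 6*sqrt(15)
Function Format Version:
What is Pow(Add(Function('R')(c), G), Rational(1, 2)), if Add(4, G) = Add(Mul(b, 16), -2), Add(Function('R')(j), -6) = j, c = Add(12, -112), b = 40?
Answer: Mul(6, Pow(15, Rational(1, 2))) ≈ 23.238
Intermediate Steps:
c = -100
Function('R')(j) = Add(6, j)
G = 634 (G = Add(-4, Add(Mul(40, 16), -2)) = Add(-4, Add(640, -2)) = Add(-4, 638) = 634)
Pow(Add(Function('R')(c), G), Rational(1, 2)) = Pow(Add(Add(6, -100), 634), Rational(1, 2)) = Pow(Add(-94, 634), Rational(1, 2)) = Pow(540, Rational(1, 2)) = Mul(6, Pow(15, Rational(1, 2)))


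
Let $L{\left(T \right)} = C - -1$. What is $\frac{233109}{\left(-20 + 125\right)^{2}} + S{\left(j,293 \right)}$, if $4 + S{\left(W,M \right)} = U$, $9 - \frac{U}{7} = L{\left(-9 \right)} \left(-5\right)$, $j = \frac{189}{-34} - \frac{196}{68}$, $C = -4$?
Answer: $- \frac{30449}{1225} \approx -24.856$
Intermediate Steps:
$j = - \frac{287}{34}$ ($j = 189 \left(- \frac{1}{34}\right) - \frac{49}{17} = - \frac{189}{34} - \frac{49}{17} = - \frac{287}{34} \approx -8.4412$)
$L{\left(T \right)} = -3$ ($L{\left(T \right)} = -4 - -1 = -4 + 1 = -3$)
$U = -42$ ($U = 63 - 7 \left(\left(-3\right) \left(-5\right)\right) = 63 - 105 = -42$)
$S{\left(W,M \right)} = -46$ ($S{\left(W,M \right)} = -4 - 42 = -46$)
$\frac{233109}{\left(-20 + 125\right)^{2}} + S{\left(j,293 \right)} = \frac{233109}{\left(-20 + 125\right)^{2}} - 46 = \frac{233109}{105^{2}} - 46 = \frac{233109}{11025} - 46 = 233109 \cdot \frac{1}{11025} - 46 = \frac{25901}{1225} - 46 = - \frac{30449}{1225}$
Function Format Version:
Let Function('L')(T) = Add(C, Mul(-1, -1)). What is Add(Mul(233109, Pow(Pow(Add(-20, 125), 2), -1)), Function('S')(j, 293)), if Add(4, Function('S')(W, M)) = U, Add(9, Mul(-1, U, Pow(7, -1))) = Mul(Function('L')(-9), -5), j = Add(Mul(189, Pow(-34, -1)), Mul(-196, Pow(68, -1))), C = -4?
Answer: Rational(-30449, 1225) ≈ -24.856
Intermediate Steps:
j = Rational(-287, 34) (j = Add(Mul(189, Rational(-1, 34)), Mul(-196, Rational(1, 68))) = Add(Rational(-189, 34), Rational(-49, 17)) = Rational(-287, 34) ≈ -8.4412)
Function('L')(T) = -3 (Function('L')(T) = Add(-4, Mul(-1, -1)) = Add(-4, 1) = -3)
U = -42 (U = Add(63, Mul(-7, Mul(-3, -5))) = Add(63, Mul(-7, 15)) = Add(63, -105) = -42)
Function('S')(W, M) = -46 (Function('S')(W, M) = Add(-4, -42) = -46)
Add(Mul(233109, Pow(Pow(Add(-20, 125), 2), -1)), Function('S')(j, 293)) = Add(Mul(233109, Pow(Pow(Add(-20, 125), 2), -1)), -46) = Add(Mul(233109, Pow(Pow(105, 2), -1)), -46) = Add(Mul(233109, Pow(11025, -1)), -46) = Add(Mul(233109, Rational(1, 11025)), -46) = Add(Rational(25901, 1225), -46) = Rational(-30449, 1225)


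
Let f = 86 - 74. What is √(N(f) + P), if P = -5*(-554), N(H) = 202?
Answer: 2*√743 ≈ 54.516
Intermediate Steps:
f = 12
P = 2770
√(N(f) + P) = √(202 + 2770) = √2972 = 2*√743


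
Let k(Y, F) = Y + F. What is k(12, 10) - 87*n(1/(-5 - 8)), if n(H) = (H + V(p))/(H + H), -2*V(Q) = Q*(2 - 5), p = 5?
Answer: 16879/4 ≈ 4219.8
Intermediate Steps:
V(Q) = 3*Q/2 (V(Q) = -Q*(2 - 5)/2 = -Q*(-3)/2 = -(-3)*Q/2 = 3*Q/2)
k(Y, F) = F + Y
n(H) = (15/2 + H)/(2*H) (n(H) = (H + (3/2)*5)/(H + H) = (H + 15/2)/((2*H)) = (15/2 + H)*(1/(2*H)) = (15/2 + H)/(2*H))
k(12, 10) - 87*n(1/(-5 - 8)) = (10 + 12) - 87*(15 + 2/(-5 - 8))/(4*(1/(-5 - 8))) = 22 - 87*(15 + 2/(-13))/(4*(1/(-13))) = 22 - 87*(15 + 2*(-1/13))/(4*(-1/13)) = 22 - 87*(-13)*(15 - 2/13)/4 = 22 - 87*(-13)*193/(4*13) = 22 - 87*(-193/4) = 22 + 16791/4 = 16879/4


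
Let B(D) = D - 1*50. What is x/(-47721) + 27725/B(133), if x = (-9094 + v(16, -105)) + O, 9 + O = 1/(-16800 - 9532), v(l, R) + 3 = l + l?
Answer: 11619590691309/34765639292 ≈ 334.23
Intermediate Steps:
v(l, R) = -3 + 2*l (v(l, R) = -3 + (l + l) = -3 + 2*l)
B(D) = -50 + D (B(D) = D - 50 = -50 + D)
O = -236989/26332 (O = -9 + 1/(-16800 - 9532) = -9 + 1/(-26332) = -9 - 1/26332 = -236989/26332 ≈ -9.0000)
x = -238936569/26332 (x = (-9094 + (-3 + 2*16)) - 236989/26332 = (-9094 + (-3 + 32)) - 236989/26332 = (-9094 + 29) - 236989/26332 = -9065 - 236989/26332 = -238936569/26332 ≈ -9074.0)
x/(-47721) + 27725/B(133) = -238936569/26332/(-47721) + 27725/(-50 + 133) = -238936569/26332*(-1/47721) + 27725/83 = 79645523/418863124 + 27725*(1/83) = 79645523/418863124 + 27725/83 = 11619590691309/34765639292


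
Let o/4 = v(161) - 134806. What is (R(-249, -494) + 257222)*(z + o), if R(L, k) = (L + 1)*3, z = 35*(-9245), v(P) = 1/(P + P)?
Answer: -35627522356486/161 ≈ -2.2129e+11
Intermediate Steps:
v(P) = 1/(2*P)
z = -323575
R(L, k) = 3 + 3*L (R(L, k) = (1 + L)*3 = 3 + 3*L)
o = -86815062/161 (o = 4*((½)/161 - 134806) = 4*((½)*(1/161) - 134806) = 4*(1/322 - 134806) = 4*(-43407531/322) = -86815062/161 ≈ -5.3922e+5)
(R(-249, -494) + 257222)*(z + o) = ((3 + 3*(-249)) + 257222)*(-323575 - 86815062/161) = ((3 - 747) + 257222)*(-138910637/161) = (-744 + 257222)*(-138910637/161) = 256478*(-138910637/161) = -35627522356486/161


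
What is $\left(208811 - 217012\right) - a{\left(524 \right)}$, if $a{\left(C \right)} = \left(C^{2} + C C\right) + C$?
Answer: $-557877$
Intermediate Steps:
$a{\left(C \right)} = C + 2 C^{2}$ ($a{\left(C \right)} = \left(C^{2} + C^{2}\right) + C = 2 C^{2} + C = C + 2 C^{2}$)
$\left(208811 - 217012\right) - a{\left(524 \right)} = \left(208811 - 217012\right) - 524 \left(1 + 2 \cdot 524\right) = -8201 - 524 \left(1 + 1048\right) = -8201 - 524 \cdot 1049 = -8201 - 549676 = -557877$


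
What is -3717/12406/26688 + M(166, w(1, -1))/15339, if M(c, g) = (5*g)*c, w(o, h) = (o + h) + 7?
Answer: 641194533539/1692869960064 ≈ 0.37876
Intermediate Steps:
w(o, h) = 7 + h + o (w(o, h) = (h + o) + 7 = 7 + h + o)
M(c, g) = 5*c*g
-3717/12406/26688 + M(166, w(1, -1))/15339 = -3717/12406/26688 + (5*166*(7 - 1 + 1))/15339 = -3717*1/12406*(1/26688) + (5*166*7)*(1/15339) = -3717/12406*1/26688 + 5810*(1/15339) = -1239/110363776 + 5810/15339 = 641194533539/1692869960064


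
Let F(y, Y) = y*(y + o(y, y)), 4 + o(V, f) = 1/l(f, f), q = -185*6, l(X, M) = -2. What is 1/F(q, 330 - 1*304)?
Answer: 1/1237095 ≈ 8.0835e-7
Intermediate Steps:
q = -1110
o(V, f) = -9/2 (o(V, f) = -4 + 1/(-2) = -4 - 1/2 = -9/2)
F(y, Y) = y*(-9/2 + y) (F(y, Y) = y*(y - 9/2) = y*(-9/2 + y))
1/F(q, 330 - 1*304) = 1/((1/2)*(-1110)*(-9 + 2*(-1110))) = 1/((1/2)*(-1110)*(-9 - 2220)) = 1/((1/2)*(-1110)*(-2229)) = 1/1237095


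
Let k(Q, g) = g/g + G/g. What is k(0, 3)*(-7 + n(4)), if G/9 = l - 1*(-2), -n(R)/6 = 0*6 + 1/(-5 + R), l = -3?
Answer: 2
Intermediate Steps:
n(R) = -6/(-5 + R) (n(R) = -6*(0*6 + 1/(-5 + R)) = -6*(0 + 1/(-5 + R)) = -6/(-5 + R))
G = -9 (G = 9*(-3 - 1*(-2)) = 9*(-3 + 2) = 9*(-1) = -9)
k(Q, g) = 1 - 9/g (k(Q, g) = g/g - 9/g = 1 - 9/g)
k(0, 3)*(-7 + n(4)) = ((-9 + 3)/3)*(-7 - 6/(-5 + 4)) = ((⅓)*(-6))*(-7 - 6/(-1)) = -2*(-7 - 6*(-1)) = -2*(-7 + 6) = -2*(-1) = 2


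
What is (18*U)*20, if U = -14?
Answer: -5040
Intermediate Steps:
(18*U)*20 = (18*(-14))*20 = -252*20 = -5040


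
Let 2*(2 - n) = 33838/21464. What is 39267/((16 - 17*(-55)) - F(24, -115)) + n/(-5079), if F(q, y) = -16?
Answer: 4280692613449/105418139352 ≈ 40.607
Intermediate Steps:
n = 26009/21464 (n = 2 - 16919/21464 = 26009/21464 ≈ 1.2118)
39267/((16 - 17*(-55)) - F(24, -115)) + n/(-5079) = 39267/((16 - 17*(-55)) - 1*(-16)) + (26009/21464)/(-5079) = 39267/((16 + 935) + 16) + (26009/21464)*(-1/5079) = 39267/(951 + 16) - 26009/109015656 = 39267/967 - 26009/109015656 = 4280692613449/105418139352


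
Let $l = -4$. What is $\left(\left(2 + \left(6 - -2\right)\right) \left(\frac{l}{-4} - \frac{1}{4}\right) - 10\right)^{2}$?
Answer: $\frac{25}{4} \approx 6.25$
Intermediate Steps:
$\left(\left(2 + \left(6 - -2\right)\right) \left(\frac{l}{-4} - \frac{1}{4}\right) - 10\right)^{2} = \left(\left(2 + \left(6 - -2\right)\right) \left(- \frac{4}{-4} - \frac{1}{4}\right) - 10\right)^{2} = \left(\left(2 + \left(6 + 2\right)\right) \left(\left(-4\right) \left(- \frac{1}{4}\right) - \frac{1}{4}\right) - 10\right)^{2} = \left(\left(2 + 8\right) \left(1 - \frac{1}{4}\right) - 10\right)^{2} = \left(10 \cdot \frac{3}{4} - 10\right)^{2} = \left(\frac{15}{2} - 10\right)^{2} = \left(- \frac{5}{2}\right)^{2} = \frac{25}{4}$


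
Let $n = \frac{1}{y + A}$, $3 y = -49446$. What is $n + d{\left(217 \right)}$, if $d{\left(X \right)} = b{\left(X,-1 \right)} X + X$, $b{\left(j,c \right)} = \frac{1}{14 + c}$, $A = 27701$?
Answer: $\frac{2621795}{11219} \approx 233.69$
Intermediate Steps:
$y = -16482$ ($y = \frac{1}{3} \left(-49446\right) = -16482$)
$d{\left(X \right)} = \frac{14 X}{13}$ ($d{\left(X \right)} = \frac{X}{14 - 1} + X = \frac{X}{13} + X = \frac{14 X}{13}$)
$n = \frac{1}{11219}$ ($n = \frac{1}{-16482 + 27701} = \frac{1}{11219} \approx 8.9135 \cdot 10^{-5}$)
$n + d{\left(217 \right)} = \frac{1}{11219} + \frac{14}{13} \cdot 217 = \frac{1}{11219} + \frac{3038}{13} = \frac{2621795}{11219}$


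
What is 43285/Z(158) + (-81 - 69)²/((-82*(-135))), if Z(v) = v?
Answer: 5363555/19434 ≈ 275.99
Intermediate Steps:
43285/Z(158) + (-81 - 69)²/((-82*(-135))) = 43285/158 + (-81 - 69)²/((-82*(-135))) = 43285*(1/158) + (-150)²/11070 = 43285/158 + 22500*(1/11070) = 43285/158 + 250/123 = 5363555/19434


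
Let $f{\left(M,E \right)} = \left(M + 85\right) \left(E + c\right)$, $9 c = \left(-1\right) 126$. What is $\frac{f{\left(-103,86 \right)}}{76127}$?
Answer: $- \frac{1296}{76127} \approx -0.017024$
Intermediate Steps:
$c = -14$ ($c = \frac{\left(-1\right) 126}{9} = \frac{1}{9} \left(-126\right) = -14$)
$f{\left(M,E \right)} = \left(-14 + E\right) \left(85 + M\right)$ ($f{\left(M,E \right)} = \left(M + 85\right) \left(E - 14\right) = \left(85 + M\right) \left(-14 + E\right) = \left(-14 + E\right) \left(85 + M\right)$)
$\frac{f{\left(-103,86 \right)}}{76127} = \frac{-1190 - -1442 + 85 \cdot 86 + 86 \left(-103\right)}{76127} = \left(-1190 + 1442 + 7310 - 8858\right) \frac{1}{76127} = \left(-1296\right) \frac{1}{76127} = - \frac{1296}{76127}$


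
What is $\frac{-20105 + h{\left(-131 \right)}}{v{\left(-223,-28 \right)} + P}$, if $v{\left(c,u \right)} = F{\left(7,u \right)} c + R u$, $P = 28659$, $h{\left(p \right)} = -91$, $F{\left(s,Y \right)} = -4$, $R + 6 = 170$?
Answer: $- \frac{1836}{2269} \approx -0.80917$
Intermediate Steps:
$R = 164$ ($R = -6 + 170 = 164$)
$v{\left(c,u \right)} = - 4 c + 164 u$
$\frac{-20105 + h{\left(-131 \right)}}{v{\left(-223,-28 \right)} + P} = \frac{-20105 - 91}{\left(\left(-4\right) \left(-223\right) + 164 \left(-28\right)\right) + 28659} = - \frac{20196}{\left(892 - 4592\right) + 28659} = - \frac{20196}{-3700 + 28659} = - \frac{20196}{24959} = \left(-20196\right) \frac{1}{24959} = - \frac{1836}{2269}$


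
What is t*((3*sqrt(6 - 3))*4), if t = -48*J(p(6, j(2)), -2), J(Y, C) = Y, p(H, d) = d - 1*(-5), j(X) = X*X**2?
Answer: -7488*sqrt(3) ≈ -12970.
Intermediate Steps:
j(X) = X**3
p(H, d) = 5 + d (p(H, d) = d + 5 = 5 + d)
t = -624 (t = -48*(5 + 2**3) = -48*(5 + 8) = -48*13 = -624)
t*((3*sqrt(6 - 3))*4) = -624*3*sqrt(6 - 3)*4 = -624*3*sqrt(3)*4 = -7488*sqrt(3)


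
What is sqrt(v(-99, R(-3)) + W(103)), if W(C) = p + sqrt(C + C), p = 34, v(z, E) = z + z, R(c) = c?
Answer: sqrt(-164 + sqrt(206)) ≈ 12.233*I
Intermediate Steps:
v(z, E) = 2*z
W(C) = 34 + sqrt(2)*sqrt(C) (W(C) = 34 + sqrt(C + C) = 34 + sqrt(2*C) = 34 + sqrt(2)*sqrt(C))
sqrt(v(-99, R(-3)) + W(103)) = sqrt(2*(-99) + (34 + sqrt(2)*sqrt(103))) = sqrt(-198 + (34 + sqrt(206))) = sqrt(-164 + sqrt(206))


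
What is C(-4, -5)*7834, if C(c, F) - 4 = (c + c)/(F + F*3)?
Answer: 172348/5 ≈ 34470.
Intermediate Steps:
C(c, F) = 4 + c/(2*F) (C(c, F) = 4 + (c + c)/(F + F*3) = 4 + (2*c)/(F + 3*F) = 4 + (2*c)/((4*F)) = 4 + (2*c)*(1/(4*F)) = 4 + c/(2*F))
C(-4, -5)*7834 = (4 + (1/2)*(-4)/(-5))*7834 = (4 + (1/2)*(-4)*(-1/5))*7834 = (4 + 2/5)*7834 = (22/5)*7834 = 172348/5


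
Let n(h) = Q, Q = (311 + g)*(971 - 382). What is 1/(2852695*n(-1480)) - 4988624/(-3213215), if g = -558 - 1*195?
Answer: 148195039940810985/95453681268387026 ≈ 1.5525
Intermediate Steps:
g = -753 (g = -558 - 195 = -753)
Q = -260338 (Q = (311 - 753)*(971 - 382) = -442*589 = -260338)
n(h) = -260338
1/(2852695*n(-1480)) - 4988624/(-3213215) = 1/(2852695*(-260338)) - 4988624/(-3213215) = (1/2852695)*(-1/260338) - 4988624*(-1/3213215) = -1/742664910910 + 4988624/3213215 = 148195039940810985/95453681268387026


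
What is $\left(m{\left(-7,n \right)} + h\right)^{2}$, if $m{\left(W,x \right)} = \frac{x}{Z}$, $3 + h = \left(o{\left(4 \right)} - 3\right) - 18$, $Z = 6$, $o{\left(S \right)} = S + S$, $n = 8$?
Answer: $\frac{1936}{9} \approx 215.11$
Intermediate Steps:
$o{\left(S \right)} = 2 S$
$h = -16$ ($h = -3 + \left(\left(2 \cdot 4 - 3\right) - 18\right) = -3 + \left(\left(8 - 3\right) - 18\right) = -3 + \left(5 - 18\right) = -3 - 13 = -16$)
$m{\left(W,x \right)} = \frac{x}{6}$
$\left(m{\left(-7,n \right)} + h\right)^{2} = \left(\frac{1}{6} \cdot 8 - 16\right)^{2} = \left(\frac{4}{3} - 16\right)^{2} = \left(- \frac{44}{3}\right)^{2} = \frac{1936}{9}$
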